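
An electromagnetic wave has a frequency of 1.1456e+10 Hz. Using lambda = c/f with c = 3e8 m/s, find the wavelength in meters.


lambda = c / f = 3.0000e+08 / 1.1456e+10 = 0.02619 m

0.02619 m


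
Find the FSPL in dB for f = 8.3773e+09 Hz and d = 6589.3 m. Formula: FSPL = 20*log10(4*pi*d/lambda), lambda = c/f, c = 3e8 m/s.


lambda = c / f = 3.0000e+08 / 8.3773e+09 = 0.03581106 m
FSPL = 20 * log10(4*pi*6589.3/0.03581106) = 127.3 dB

127.3 dB


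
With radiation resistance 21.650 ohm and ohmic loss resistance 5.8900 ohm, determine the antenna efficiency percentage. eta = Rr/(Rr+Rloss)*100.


eta = 21.650 / (21.650 + 5.8900) * 100 = 78.61%

78.61%


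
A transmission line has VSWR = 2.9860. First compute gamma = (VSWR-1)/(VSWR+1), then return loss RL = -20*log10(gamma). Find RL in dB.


gamma = (2.9860 - 1) / (2.9860 + 1) = 0.4982439
RL = -20 * log10(0.4982439) = 6.051 dB

6.051 dB


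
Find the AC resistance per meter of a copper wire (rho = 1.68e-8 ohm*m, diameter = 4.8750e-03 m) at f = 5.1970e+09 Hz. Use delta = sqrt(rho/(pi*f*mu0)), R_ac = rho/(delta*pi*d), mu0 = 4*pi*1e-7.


delta = sqrt(1.68e-8 / (pi * 5.1970e+09 * 4*pi*1e-7)) = 9.048955e-07 m
R_ac = 1.68e-8 / (9.048955e-07 * pi * 4.8750e-03) = 1.212 ohm/m

1.212 ohm/m


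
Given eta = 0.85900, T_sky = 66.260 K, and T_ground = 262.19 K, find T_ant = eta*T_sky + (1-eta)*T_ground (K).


T_ant = 0.85900 * 66.260 + (1 - 0.85900) * 262.19 = 93.89 K

93.89 K


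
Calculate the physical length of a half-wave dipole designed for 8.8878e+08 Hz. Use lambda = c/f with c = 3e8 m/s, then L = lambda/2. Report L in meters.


lambda = c / f = 3.0000e+08 / 8.8878e+08 = 0.3375413 m
L = lambda / 2 = 0.3375413 / 2 = 0.1688 m

0.1688 m


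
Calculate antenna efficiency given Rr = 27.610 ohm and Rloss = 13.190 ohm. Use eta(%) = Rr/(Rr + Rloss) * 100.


eta = 27.610 / (27.610 + 13.190) * 100 = 67.67%

67.67%


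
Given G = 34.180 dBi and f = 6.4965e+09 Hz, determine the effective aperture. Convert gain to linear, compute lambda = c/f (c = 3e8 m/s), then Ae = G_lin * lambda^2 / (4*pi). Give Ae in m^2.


lambda = c / f = 3.0000e+08 / 6.4965e+09 = 0.04617871 m
G_linear = 10^(34.180/10) = 2618.183
Ae = G_linear * lambda^2 / (4*pi) = 2618.183 * 0.04617871^2 / (4*pi) = 0.4443 m^2

0.4443 m^2


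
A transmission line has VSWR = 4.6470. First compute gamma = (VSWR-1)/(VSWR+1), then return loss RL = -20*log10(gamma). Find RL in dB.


gamma = (4.6470 - 1) / (4.6470 + 1) = 0.6458296
RL = -20 * log10(0.6458296) = 3.798 dB

3.798 dB


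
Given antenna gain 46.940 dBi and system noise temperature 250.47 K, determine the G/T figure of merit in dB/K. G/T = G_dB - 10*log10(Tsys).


G/T = 46.940 - 10*log10(250.47) = 46.940 - 23.98756 = 22.95 dB/K

22.95 dB/K


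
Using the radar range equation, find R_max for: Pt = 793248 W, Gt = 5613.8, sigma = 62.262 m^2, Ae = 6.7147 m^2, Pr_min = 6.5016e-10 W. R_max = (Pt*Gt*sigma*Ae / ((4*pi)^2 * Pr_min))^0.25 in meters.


R^4 = 793248*5613.8*62.262*6.7147 / ((4*pi)^2 * 6.5016e-10) = 1.813325e+19
R_max = 1.813325e+19^0.25 = 65256 m

65256 m


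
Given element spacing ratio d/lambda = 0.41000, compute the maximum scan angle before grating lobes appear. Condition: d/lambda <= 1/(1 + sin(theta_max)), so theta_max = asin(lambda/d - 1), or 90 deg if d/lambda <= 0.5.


lambda/d - 1 = 1/0.41000 - 1 = 1.439024 >= 1
d/lambda <= 0.5, so the array can scan to endfire without grating lobes: theta_max = 90 deg

90 deg


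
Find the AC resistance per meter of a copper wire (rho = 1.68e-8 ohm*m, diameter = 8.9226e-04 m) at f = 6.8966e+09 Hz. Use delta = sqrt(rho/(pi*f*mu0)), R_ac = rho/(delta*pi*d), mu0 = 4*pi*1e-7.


delta = sqrt(1.68e-8 / (pi * 6.8966e+09 * 4*pi*1e-7)) = 7.855200e-07 m
R_ac = 1.68e-8 / (7.855200e-07 * pi * 8.9226e-04) = 7.630 ohm/m

7.630 ohm/m


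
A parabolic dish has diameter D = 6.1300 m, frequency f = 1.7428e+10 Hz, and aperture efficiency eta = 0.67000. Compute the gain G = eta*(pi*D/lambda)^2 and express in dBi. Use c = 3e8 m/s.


lambda = c / f = 3.0000e+08 / 1.7428e+10 = 0.01721368 m
G_linear = 0.67000 * (pi * 6.1300 / 0.01721368)^2 = 838586.8
G_dBi = 10 * log10(838586.8) = 59.24 dBi

59.24 dBi


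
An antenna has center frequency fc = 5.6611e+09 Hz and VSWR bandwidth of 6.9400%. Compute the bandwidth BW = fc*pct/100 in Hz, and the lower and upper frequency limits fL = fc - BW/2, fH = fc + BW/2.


BW = 5.6611e+09 * 6.9400/100 = 3.928803e+08 Hz
fL = 5.6611e+09 - 3.928803e+08/2 = 5.465e+09 Hz
fH = 5.6611e+09 + 3.928803e+08/2 = 5.858e+09 Hz

BW=3.929e+08 Hz, fL=5.465e+09 Hz, fH=5.858e+09 Hz


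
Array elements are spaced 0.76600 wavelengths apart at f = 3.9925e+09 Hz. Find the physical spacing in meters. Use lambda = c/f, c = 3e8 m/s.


lambda = c / f = 3.0000e+08 / 3.9925e+09 = 0.07514089 m
d = 0.76600 * 0.07514089 = 0.05756 m

0.05756 m


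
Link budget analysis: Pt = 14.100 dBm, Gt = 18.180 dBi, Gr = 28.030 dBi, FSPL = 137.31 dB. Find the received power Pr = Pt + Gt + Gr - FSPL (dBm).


Pr = 14.100 + 18.180 + 28.030 - 137.31 = -77.00 dBm

-77.00 dBm


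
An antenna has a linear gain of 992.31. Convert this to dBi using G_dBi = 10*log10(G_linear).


G_dBi = 10 * log10(992.31) = 29.97 dBi

29.97 dBi


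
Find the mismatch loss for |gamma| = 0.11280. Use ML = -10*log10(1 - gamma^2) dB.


ML = -10 * log10(1 - 0.11280^2) = -10 * log10(0.98727616) = 0.05561 dB

0.05561 dB


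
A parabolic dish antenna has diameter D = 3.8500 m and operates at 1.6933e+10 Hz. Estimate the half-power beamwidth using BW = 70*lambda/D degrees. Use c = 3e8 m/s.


lambda = c / f = 3.0000e+08 / 1.6933e+10 = 0.01771688 m
BW = 70 * 0.01771688 / 3.8500 = 0.3221 deg

0.3221 deg


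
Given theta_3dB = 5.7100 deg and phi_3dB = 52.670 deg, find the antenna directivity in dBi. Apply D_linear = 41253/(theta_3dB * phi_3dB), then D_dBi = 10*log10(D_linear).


D_linear = 41253 / (5.7100 * 52.670) = 137.1690
D_dBi = 10 * log10(137.1690) = 21.37 dBi

21.37 dBi


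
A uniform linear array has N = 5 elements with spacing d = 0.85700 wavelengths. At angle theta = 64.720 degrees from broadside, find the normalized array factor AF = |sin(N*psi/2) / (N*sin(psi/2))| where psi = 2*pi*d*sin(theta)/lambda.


psi = 2*pi*0.85700*sin(64.720 deg) = 4.869007 rad
AF = |sin(5*4.869007/2) / (5*sin(4.869007/2))| = 0.1181

0.1181


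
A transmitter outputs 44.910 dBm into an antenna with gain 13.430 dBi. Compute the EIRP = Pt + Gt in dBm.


EIRP = Pt + Gt = 44.910 + 13.430 = 58.34 dBm

58.34 dBm


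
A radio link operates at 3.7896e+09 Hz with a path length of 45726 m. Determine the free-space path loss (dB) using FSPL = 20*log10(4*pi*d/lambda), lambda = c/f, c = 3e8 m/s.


lambda = c / f = 3.0000e+08 / 3.7896e+09 = 0.07916403 m
FSPL = 20 * log10(4*pi*45726/0.07916403) = 137.2 dB

137.2 dB


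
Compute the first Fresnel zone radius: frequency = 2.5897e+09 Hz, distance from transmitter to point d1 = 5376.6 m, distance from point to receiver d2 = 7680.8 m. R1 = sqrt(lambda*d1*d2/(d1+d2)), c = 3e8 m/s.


lambda = c / f = 3.0000e+08 / 2.5897e+09 = 0.1158435 m
R1 = sqrt(0.1158435 * 5376.6 * 7680.8 / (5376.6 + 7680.8)) = 19.14 m

19.14 m


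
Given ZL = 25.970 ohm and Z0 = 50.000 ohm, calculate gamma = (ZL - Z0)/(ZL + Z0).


gamma = (25.970 - 50.000) / (25.970 + 50.000) = -0.3163

-0.3163


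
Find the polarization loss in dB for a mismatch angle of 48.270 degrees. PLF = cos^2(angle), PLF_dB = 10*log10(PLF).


PLF_linear = cos^2(48.270 deg) = 0.4430516
PLF_dB = 10 * log10(0.4430516) = -3.535 dB

-3.535 dB


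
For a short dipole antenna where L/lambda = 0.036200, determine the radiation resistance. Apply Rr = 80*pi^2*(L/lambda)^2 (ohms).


Rr = 80 * pi^2 * (0.036200)^2 = 80 * 9.869604 * 1.310440e-03 = 1.035 ohm

1.035 ohm


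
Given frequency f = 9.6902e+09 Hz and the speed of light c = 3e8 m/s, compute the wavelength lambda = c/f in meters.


lambda = c / f = 3.0000e+08 / 9.6902e+09 = 0.03096 m

0.03096 m


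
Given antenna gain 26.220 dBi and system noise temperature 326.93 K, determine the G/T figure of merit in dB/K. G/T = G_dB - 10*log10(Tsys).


G/T = 26.220 - 10*log10(326.93) = 26.220 - 25.14455 = 1.075 dB/K

1.075 dB/K


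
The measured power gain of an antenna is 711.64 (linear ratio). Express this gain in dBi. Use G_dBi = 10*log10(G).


G_dBi = 10 * log10(711.64) = 28.52 dBi

28.52 dBi


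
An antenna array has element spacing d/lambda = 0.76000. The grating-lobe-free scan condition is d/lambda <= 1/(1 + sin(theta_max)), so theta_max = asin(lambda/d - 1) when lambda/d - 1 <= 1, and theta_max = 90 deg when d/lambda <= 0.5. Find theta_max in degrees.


lambda/d - 1 = 1/0.76000 - 1 = 0.3157895
theta_max = asin(0.3157895) = 18.41 deg

18.41 deg


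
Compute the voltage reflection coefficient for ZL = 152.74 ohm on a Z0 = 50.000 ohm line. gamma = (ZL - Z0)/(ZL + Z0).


gamma = (152.74 - 50.000) / (152.74 + 50.000) = 0.5068

0.5068


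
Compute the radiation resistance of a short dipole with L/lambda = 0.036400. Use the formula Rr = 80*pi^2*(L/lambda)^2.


Rr = 80 * pi^2 * (0.036400)^2 = 80 * 9.869604 * 1.324960e-03 = 1.046 ohm

1.046 ohm


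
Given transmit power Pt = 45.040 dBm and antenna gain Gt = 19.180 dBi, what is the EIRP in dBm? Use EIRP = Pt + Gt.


EIRP = Pt + Gt = 45.040 + 19.180 = 64.22 dBm

64.22 dBm


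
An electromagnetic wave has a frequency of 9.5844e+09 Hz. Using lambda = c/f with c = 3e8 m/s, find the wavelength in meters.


lambda = c / f = 3.0000e+08 / 9.5844e+09 = 0.03130 m

0.03130 m


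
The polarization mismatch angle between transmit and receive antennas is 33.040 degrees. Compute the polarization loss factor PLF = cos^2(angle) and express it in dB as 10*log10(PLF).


PLF_linear = cos^2(33.040 deg) = 0.7027303
PLF_dB = 10 * log10(0.7027303) = -1.532 dB

-1.532 dB


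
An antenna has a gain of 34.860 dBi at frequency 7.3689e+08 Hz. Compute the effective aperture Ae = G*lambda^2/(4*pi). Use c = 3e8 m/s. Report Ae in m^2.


lambda = c / f = 3.0000e+08 / 7.3689e+08 = 0.4071164 m
G_linear = 10^(34.860/10) = 3061.963
Ae = G_linear * lambda^2 / (4*pi) = 3061.963 * 0.4071164^2 / (4*pi) = 40.39 m^2

40.39 m^2


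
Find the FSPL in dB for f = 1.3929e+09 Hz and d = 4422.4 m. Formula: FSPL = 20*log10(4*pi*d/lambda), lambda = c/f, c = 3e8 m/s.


lambda = c / f = 3.0000e+08 / 1.3929e+09 = 0.2153780 m
FSPL = 20 * log10(4*pi*4422.4/0.2153780) = 108.2 dB

108.2 dB


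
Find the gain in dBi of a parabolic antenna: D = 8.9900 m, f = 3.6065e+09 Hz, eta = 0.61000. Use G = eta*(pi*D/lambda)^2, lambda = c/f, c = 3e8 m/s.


lambda = c / f = 3.0000e+08 / 3.6065e+09 = 0.08318314 m
G_linear = 0.61000 * (pi * 8.9900 / 0.08318314)^2 = 70319.92
G_dBi = 10 * log10(70319.92) = 48.47 dBi

48.47 dBi


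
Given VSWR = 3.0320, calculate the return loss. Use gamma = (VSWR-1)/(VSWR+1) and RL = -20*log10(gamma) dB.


gamma = (3.0320 - 1) / (3.0320 + 1) = 0.5039683
RL = -20 * log10(0.5039683) = 5.952 dB

5.952 dB


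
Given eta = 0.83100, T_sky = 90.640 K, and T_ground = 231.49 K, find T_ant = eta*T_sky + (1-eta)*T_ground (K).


T_ant = 0.83100 * 90.640 + (1 - 0.83100) * 231.49 = 114.4 K

114.4 K


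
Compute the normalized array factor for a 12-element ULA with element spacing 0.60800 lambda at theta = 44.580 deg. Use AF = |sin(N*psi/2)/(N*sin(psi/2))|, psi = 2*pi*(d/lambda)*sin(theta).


psi = 2*pi*0.60800*sin(44.580 deg) = 2.681399 rad
AF = |sin(12*2.681399/2) / (12*sin(2.681399/2))| = 0.03178

0.03178


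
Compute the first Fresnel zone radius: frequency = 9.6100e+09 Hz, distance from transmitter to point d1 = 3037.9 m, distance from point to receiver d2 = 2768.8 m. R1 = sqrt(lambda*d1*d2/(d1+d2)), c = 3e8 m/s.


lambda = c / f = 3.0000e+08 / 9.6100e+09 = 0.03121748 m
R1 = sqrt(0.03121748 * 3037.9 * 2768.8 / (3037.9 + 2768.8)) = 6.725 m

6.725 m


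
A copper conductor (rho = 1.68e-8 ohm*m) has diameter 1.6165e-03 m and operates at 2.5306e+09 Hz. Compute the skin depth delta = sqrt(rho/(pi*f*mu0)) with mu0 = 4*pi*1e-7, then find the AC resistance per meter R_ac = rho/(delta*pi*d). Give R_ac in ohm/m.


delta = sqrt(1.68e-8 / (pi * 2.5306e+09 * 4*pi*1e-7)) = 1.296770e-06 m
R_ac = 1.68e-8 / (1.296770e-06 * pi * 1.6165e-03) = 2.551 ohm/m

2.551 ohm/m


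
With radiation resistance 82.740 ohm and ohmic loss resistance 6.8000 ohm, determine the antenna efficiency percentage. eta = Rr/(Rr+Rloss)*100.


eta = 82.740 / (82.740 + 6.8000) * 100 = 92.41%

92.41%


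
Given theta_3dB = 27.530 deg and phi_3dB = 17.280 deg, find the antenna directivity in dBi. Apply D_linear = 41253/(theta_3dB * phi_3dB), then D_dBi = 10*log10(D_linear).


D_linear = 41253 / (27.530 * 17.280) = 86.71727
D_dBi = 10 * log10(86.71727) = 19.38 dBi

19.38 dBi


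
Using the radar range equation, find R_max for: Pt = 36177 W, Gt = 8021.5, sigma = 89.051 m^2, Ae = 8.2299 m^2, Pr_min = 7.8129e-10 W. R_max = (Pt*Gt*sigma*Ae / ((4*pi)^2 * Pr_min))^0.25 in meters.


R^4 = 36177*8021.5*89.051*8.2299 / ((4*pi)^2 * 7.8129e-10) = 1.723810e+18
R_max = 1.723810e+18^0.25 = 36235 m

36235 m


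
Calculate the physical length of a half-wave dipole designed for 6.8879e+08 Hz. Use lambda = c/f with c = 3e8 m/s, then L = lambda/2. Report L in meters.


lambda = c / f = 3.0000e+08 / 6.8879e+08 = 0.4355464 m
L = lambda / 2 = 0.4355464 / 2 = 0.2178 m

0.2178 m


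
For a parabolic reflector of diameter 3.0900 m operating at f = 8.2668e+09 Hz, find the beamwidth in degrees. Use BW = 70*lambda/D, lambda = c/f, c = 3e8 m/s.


lambda = c / f = 3.0000e+08 / 8.2668e+09 = 0.03628974 m
BW = 70 * 0.03628974 / 3.0900 = 0.8221 deg

0.8221 deg


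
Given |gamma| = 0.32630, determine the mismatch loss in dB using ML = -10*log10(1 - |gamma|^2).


ML = -10 * log10(1 - 0.32630^2) = -10 * log10(0.89352831) = 0.4889 dB

0.4889 dB


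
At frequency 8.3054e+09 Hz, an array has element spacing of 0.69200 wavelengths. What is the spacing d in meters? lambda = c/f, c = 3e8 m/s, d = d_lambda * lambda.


lambda = c / f = 3.0000e+08 / 8.3054e+09 = 0.03612108 m
d = 0.69200 * 0.03612108 = 0.02500 m

0.02500 m


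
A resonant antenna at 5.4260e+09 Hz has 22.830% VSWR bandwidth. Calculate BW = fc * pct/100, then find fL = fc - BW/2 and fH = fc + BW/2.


BW = 5.4260e+09 * 22.830/100 = 1.238756e+09 Hz
fL = 5.4260e+09 - 1.238756e+09/2 = 4.807e+09 Hz
fH = 5.4260e+09 + 1.238756e+09/2 = 6.045e+09 Hz

BW=1.239e+09 Hz, fL=4.807e+09 Hz, fH=6.045e+09 Hz


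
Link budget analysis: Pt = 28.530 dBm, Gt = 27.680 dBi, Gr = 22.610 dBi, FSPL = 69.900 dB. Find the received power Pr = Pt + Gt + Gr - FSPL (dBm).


Pr = 28.530 + 27.680 + 22.610 - 69.900 = 8.92 dBm

8.92 dBm


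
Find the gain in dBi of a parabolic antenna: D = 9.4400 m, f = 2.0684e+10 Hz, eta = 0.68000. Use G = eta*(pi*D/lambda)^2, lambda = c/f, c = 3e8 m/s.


lambda = c / f = 3.0000e+08 / 2.0684e+10 = 0.01450396 m
G_linear = 0.68000 * (pi * 9.4400 / 0.01450396)^2 = 2.843017e+06
G_dBi = 10 * log10(2.843017e+06) = 64.54 dBi

64.54 dBi


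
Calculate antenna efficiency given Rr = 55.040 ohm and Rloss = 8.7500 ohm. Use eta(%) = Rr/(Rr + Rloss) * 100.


eta = 55.040 / (55.040 + 8.7500) * 100 = 86.28%

86.28%


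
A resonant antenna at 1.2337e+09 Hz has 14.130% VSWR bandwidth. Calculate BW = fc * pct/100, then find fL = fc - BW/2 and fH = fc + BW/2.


BW = 1.2337e+09 * 14.130/100 = 1.743218e+08 Hz
fL = 1.2337e+09 - 1.743218e+08/2 = 1.147e+09 Hz
fH = 1.2337e+09 + 1.743218e+08/2 = 1.321e+09 Hz

BW=1.743e+08 Hz, fL=1.147e+09 Hz, fH=1.321e+09 Hz


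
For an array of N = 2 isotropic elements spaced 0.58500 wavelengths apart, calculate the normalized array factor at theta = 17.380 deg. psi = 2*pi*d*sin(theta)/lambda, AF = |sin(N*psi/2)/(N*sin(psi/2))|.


psi = 2*pi*0.58500*sin(17.380 deg) = 1.097949 rad
AF = |sin(2*1.097949/2) / (2*sin(1.097949/2))| = 0.8531

0.8531


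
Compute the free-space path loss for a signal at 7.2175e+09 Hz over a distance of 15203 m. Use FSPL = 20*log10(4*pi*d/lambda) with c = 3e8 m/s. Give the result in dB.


lambda = c / f = 3.0000e+08 / 7.2175e+09 = 0.04156564 m
FSPL = 20 * log10(4*pi*15203/0.04156564) = 133.2 dB

133.2 dB


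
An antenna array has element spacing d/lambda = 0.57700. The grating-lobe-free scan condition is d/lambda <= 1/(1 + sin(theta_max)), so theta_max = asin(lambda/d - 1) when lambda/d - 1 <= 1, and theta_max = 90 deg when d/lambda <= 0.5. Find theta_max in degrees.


lambda/d - 1 = 1/0.57700 - 1 = 0.7331023
theta_max = asin(0.7331023) = 47.15 deg

47.15 deg


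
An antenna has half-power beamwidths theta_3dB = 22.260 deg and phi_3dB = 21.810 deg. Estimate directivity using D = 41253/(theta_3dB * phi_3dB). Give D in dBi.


D_linear = 41253 / (22.260 * 21.810) = 84.97178
D_dBi = 10 * log10(84.97178) = 19.29 dBi

19.29 dBi


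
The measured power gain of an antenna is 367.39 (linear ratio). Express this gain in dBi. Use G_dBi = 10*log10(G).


G_dBi = 10 * log10(367.39) = 25.65 dBi

25.65 dBi


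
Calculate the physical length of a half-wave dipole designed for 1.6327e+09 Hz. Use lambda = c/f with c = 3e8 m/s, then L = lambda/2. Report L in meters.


lambda = c / f = 3.0000e+08 / 1.6327e+09 = 0.1837447 m
L = lambda / 2 = 0.1837447 / 2 = 0.09187 m

0.09187 m


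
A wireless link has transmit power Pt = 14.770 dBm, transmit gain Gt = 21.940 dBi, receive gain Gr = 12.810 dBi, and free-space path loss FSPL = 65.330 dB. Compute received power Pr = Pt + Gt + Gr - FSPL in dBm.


Pr = 14.770 + 21.940 + 12.810 - 65.330 = -15.81 dBm

-15.81 dBm


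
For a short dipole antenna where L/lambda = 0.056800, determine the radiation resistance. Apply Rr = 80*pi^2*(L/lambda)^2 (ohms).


Rr = 80 * pi^2 * (0.056800)^2 = 80 * 9.869604 * 3.226240e-03 = 2.547 ohm

2.547 ohm


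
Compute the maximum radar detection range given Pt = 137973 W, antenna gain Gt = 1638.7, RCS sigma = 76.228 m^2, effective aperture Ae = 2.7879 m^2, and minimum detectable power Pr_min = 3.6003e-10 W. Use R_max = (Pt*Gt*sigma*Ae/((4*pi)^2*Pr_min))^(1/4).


R^4 = 137973*1638.7*76.228*2.7879 / ((4*pi)^2 * 3.6003e-10) = 8.451365e+17
R_max = 8.451365e+17^0.25 = 30320 m

30320 m


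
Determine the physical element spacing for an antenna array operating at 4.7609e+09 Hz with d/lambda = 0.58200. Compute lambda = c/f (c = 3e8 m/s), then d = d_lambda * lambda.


lambda = c / f = 3.0000e+08 / 4.7609e+09 = 0.06301330 m
d = 0.58200 * 0.06301330 = 0.03667 m

0.03667 m


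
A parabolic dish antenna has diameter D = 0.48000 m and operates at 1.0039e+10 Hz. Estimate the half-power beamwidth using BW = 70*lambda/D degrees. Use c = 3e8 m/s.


lambda = c / f = 3.0000e+08 / 1.0039e+10 = 0.02988345 m
BW = 70 * 0.02988345 / 0.48000 = 4.358 deg

4.358 deg


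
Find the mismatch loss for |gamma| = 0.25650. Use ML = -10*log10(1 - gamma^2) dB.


ML = -10 * log10(1 - 0.25650^2) = -10 * log10(0.93420775) = 0.2956 dB

0.2956 dB


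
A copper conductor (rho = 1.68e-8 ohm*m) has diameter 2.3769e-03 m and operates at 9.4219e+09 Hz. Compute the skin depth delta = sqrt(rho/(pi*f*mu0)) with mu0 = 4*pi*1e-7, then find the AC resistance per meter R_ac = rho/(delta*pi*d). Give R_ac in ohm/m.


delta = sqrt(1.68e-8 / (pi * 9.4219e+09 * 4*pi*1e-7)) = 6.720561e-07 m
R_ac = 1.68e-8 / (6.720561e-07 * pi * 2.3769e-03) = 3.348 ohm/m

3.348 ohm/m


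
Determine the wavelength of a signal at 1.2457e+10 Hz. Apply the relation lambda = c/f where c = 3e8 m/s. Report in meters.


lambda = c / f = 3.0000e+08 / 1.2457e+10 = 0.02408 m

0.02408 m


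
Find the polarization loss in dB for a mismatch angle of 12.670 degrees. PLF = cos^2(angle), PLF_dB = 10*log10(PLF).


PLF_linear = cos^2(12.670 deg) = 0.9518920
PLF_dB = 10 * log10(0.9518920) = -0.2141 dB

-0.2141 dB


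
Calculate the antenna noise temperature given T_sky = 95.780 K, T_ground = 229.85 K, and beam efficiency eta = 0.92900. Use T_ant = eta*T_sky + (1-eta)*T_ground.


T_ant = 0.92900 * 95.780 + (1 - 0.92900) * 229.85 = 105.3 K

105.3 K


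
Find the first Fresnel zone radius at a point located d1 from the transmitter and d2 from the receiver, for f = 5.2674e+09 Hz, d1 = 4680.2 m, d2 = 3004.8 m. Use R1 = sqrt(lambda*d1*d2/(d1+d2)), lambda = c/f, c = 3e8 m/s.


lambda = c / f = 3.0000e+08 / 5.2674e+09 = 0.05695409 m
R1 = sqrt(0.05695409 * 4680.2 * 3004.8 / (4680.2 + 3004.8)) = 10.21 m

10.21 m


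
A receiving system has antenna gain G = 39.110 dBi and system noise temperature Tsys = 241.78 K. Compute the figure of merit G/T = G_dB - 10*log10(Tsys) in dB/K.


G/T = 39.110 - 10*log10(241.78) = 39.110 - 23.83420 = 15.28 dB/K

15.28 dB/K


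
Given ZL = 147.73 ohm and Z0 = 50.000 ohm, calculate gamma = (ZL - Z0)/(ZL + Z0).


gamma = (147.73 - 50.000) / (147.73 + 50.000) = 0.4943

0.4943


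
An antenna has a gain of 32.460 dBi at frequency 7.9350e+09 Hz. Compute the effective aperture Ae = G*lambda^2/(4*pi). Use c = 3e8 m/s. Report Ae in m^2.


lambda = c / f = 3.0000e+08 / 7.9350e+09 = 0.03780718 m
G_linear = 10^(32.460/10) = 1761.976
Ae = G_linear * lambda^2 / (4*pi) = 1761.976 * 0.03780718^2 / (4*pi) = 0.2004 m^2

0.2004 m^2


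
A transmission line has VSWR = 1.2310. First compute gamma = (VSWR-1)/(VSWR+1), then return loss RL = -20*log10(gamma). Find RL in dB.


gamma = (1.2310 - 1) / (1.2310 + 1) = 0.1035410
RL = -20 * log10(0.1035410) = 19.70 dB

19.70 dB


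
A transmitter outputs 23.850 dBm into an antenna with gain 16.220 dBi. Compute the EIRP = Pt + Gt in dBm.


EIRP = Pt + Gt = 23.850 + 16.220 = 40.07 dBm

40.07 dBm


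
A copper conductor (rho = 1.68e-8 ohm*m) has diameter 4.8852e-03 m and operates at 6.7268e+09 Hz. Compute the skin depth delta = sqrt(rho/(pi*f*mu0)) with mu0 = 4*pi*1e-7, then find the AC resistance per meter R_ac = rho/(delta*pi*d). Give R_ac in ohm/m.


delta = sqrt(1.68e-8 / (pi * 6.7268e+09 * 4*pi*1e-7)) = 7.953724e-07 m
R_ac = 1.68e-8 / (7.953724e-07 * pi * 4.8852e-03) = 1.376 ohm/m

1.376 ohm/m


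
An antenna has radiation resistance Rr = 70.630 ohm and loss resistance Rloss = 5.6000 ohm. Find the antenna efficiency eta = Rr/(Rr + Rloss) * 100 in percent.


eta = 70.630 / (70.630 + 5.6000) * 100 = 92.65%

92.65%


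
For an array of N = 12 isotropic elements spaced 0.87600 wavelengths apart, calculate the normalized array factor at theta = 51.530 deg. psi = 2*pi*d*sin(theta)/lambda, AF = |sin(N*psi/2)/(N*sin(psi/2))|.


psi = 2*pi*0.87600*sin(51.530 deg) = 4.309324 rad
AF = |sin(12*4.309324/2) / (12*sin(4.309324/2))| = 0.06610

0.06610


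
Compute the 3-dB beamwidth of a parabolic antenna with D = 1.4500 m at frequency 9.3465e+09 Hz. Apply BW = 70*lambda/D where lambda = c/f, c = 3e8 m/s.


lambda = c / f = 3.0000e+08 / 9.3465e+09 = 0.03209758 m
BW = 70 * 0.03209758 / 1.4500 = 1.550 deg

1.550 deg


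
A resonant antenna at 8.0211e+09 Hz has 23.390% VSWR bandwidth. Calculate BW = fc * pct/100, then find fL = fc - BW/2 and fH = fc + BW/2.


BW = 8.0211e+09 * 23.390/100 = 1.876135e+09 Hz
fL = 8.0211e+09 - 1.876135e+09/2 = 7.083e+09 Hz
fH = 8.0211e+09 + 1.876135e+09/2 = 8.959e+09 Hz

BW=1.876e+09 Hz, fL=7.083e+09 Hz, fH=8.959e+09 Hz


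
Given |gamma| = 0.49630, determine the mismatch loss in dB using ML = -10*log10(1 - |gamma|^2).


ML = -10 * log10(1 - 0.49630^2) = -10 * log10(0.75368631) = 1.228 dB

1.228 dB


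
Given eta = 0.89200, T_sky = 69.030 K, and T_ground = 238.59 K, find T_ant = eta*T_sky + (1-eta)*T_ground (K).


T_ant = 0.89200 * 69.030 + (1 - 0.89200) * 238.59 = 87.34 K

87.34 K


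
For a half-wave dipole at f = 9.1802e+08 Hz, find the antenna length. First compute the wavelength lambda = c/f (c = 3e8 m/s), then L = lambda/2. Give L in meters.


lambda = c / f = 3.0000e+08 / 9.1802e+08 = 0.3267903 m
L = lambda / 2 = 0.3267903 / 2 = 0.1634 m

0.1634 m


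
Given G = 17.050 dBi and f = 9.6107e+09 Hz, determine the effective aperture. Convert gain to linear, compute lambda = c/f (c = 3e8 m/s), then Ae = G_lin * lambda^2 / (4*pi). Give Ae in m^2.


lambda = c / f = 3.0000e+08 / 9.6107e+09 = 0.03121521 m
G_linear = 10^(17.050/10) = 50.69907
Ae = G_linear * lambda^2 / (4*pi) = 50.69907 * 0.03121521^2 / (4*pi) = 3.931e-03 m^2

3.931e-03 m^2


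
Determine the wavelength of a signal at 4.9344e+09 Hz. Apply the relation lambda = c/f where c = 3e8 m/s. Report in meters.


lambda = c / f = 3.0000e+08 / 4.9344e+09 = 0.06080 m

0.06080 m


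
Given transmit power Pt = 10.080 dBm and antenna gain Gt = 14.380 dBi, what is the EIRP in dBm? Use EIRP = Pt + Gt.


EIRP = Pt + Gt = 10.080 + 14.380 = 24.46 dBm

24.46 dBm


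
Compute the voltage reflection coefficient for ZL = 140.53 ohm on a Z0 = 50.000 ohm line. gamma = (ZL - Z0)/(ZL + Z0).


gamma = (140.53 - 50.000) / (140.53 + 50.000) = 0.4751

0.4751


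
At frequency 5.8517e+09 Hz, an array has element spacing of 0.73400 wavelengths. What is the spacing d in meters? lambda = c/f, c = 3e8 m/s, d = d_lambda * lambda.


lambda = c / f = 3.0000e+08 / 5.8517e+09 = 0.05126715 m
d = 0.73400 * 0.05126715 = 0.03763 m

0.03763 m


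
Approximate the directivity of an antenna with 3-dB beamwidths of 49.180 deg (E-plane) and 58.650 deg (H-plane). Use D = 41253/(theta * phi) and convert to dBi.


D_linear = 41253 / (49.180 * 58.650) = 14.30207
D_dBi = 10 * log10(14.30207) = 11.55 dBi

11.55 dBi


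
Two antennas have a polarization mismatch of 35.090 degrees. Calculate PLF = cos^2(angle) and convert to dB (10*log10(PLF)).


PLF_linear = cos^2(35.090 deg) = 0.6695332
PLF_dB = 10 * log10(0.6695332) = -1.742 dB

-1.742 dB


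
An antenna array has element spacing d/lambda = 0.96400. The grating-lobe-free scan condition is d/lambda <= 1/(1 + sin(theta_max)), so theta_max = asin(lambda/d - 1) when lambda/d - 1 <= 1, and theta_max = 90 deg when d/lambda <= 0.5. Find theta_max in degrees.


lambda/d - 1 = 1/0.96400 - 1 = 0.03734440
theta_max = asin(0.03734440) = 2.140 deg

2.140 deg


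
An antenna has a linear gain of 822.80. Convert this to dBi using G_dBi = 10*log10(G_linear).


G_dBi = 10 * log10(822.80) = 29.15 dBi

29.15 dBi


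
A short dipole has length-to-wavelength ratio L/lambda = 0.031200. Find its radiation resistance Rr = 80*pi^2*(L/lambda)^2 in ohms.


Rr = 80 * pi^2 * (0.031200)^2 = 80 * 9.869604 * 9.734400e-04 = 0.7686 ohm

0.7686 ohm


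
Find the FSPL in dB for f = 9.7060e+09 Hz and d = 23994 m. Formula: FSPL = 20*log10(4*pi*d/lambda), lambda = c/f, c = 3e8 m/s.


lambda = c / f = 3.0000e+08 / 9.7060e+09 = 0.03090872 m
FSPL = 20 * log10(4*pi*23994/0.03090872) = 139.8 dB

139.8 dB


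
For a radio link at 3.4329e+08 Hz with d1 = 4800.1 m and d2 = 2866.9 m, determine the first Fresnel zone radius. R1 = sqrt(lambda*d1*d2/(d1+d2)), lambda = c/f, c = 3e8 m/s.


lambda = c / f = 3.0000e+08 / 3.4329e+08 = 0.8738967 m
R1 = sqrt(0.8738967 * 4800.1 * 2866.9 / (4800.1 + 2866.9)) = 39.60 m

39.60 m


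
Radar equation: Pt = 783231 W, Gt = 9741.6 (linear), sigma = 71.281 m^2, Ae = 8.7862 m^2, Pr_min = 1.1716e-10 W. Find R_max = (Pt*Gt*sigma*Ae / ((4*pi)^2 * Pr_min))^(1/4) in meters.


R^4 = 783231*9741.6*71.281*8.7862 / ((4*pi)^2 * 1.1716e-10) = 2.582831e+20
R_max = 2.582831e+20^0.25 = 126772 m

126772 m


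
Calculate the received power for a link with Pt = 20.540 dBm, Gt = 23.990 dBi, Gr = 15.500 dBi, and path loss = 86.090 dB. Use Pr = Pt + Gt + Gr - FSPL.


Pr = 20.540 + 23.990 + 15.500 - 86.090 = -26.06 dBm

-26.06 dBm


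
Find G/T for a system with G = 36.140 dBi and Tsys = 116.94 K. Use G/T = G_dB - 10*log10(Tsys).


G/T = 36.140 - 10*log10(116.94) = 36.140 - 20.67963 = 15.46 dB/K

15.46 dB/K


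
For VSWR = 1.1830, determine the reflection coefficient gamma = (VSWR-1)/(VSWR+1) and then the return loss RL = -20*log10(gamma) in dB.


gamma = (1.1830 - 1) / (1.1830 + 1) = 0.08382959
RL = -20 * log10(0.08382959) = 21.53 dB

21.53 dB


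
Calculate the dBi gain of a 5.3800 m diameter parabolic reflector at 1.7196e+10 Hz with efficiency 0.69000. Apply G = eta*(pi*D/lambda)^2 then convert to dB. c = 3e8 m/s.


lambda = c / f = 3.0000e+08 / 1.7196e+10 = 0.01744592 m
G_linear = 0.69000 * (pi * 5.3800 / 0.01744592)^2 = 647628.0
G_dBi = 10 * log10(647628.0) = 58.11 dBi

58.11 dBi


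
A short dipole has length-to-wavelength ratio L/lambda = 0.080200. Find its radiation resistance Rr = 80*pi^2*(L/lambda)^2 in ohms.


Rr = 80 * pi^2 * (0.080200)^2 = 80 * 9.869604 * 6.432040e-03 = 5.079 ohm

5.079 ohm


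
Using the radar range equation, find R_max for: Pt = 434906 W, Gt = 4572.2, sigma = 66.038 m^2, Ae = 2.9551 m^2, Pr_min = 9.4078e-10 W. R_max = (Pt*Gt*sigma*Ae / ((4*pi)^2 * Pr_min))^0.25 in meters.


R^4 = 434906*4572.2*66.038*2.9551 / ((4*pi)^2 * 9.4078e-10) = 2.612034e+18
R_max = 2.612034e+18^0.25 = 40202 m

40202 m


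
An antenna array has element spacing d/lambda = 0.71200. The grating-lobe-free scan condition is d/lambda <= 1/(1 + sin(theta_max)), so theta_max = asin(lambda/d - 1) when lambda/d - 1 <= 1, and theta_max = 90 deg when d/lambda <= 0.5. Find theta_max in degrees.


lambda/d - 1 = 1/0.71200 - 1 = 0.4044944
theta_max = asin(0.4044944) = 23.86 deg

23.86 deg


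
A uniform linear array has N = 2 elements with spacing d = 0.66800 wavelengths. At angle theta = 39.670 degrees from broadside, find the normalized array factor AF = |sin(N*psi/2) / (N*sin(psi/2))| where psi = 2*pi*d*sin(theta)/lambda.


psi = 2*pi*0.66800*sin(39.670 deg) = 2.679324 rad
AF = |sin(2*2.679324/2) / (2*sin(2.679324/2))| = 0.2291

0.2291


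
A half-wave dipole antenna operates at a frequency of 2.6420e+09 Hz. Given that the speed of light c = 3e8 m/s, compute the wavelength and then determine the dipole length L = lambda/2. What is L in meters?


lambda = c / f = 3.0000e+08 / 2.6420e+09 = 0.1135503 m
L = lambda / 2 = 0.1135503 / 2 = 0.05678 m

0.05678 m


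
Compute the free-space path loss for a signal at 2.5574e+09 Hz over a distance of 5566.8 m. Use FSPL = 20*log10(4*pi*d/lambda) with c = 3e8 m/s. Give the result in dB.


lambda = c / f = 3.0000e+08 / 2.5574e+09 = 0.1173066 m
FSPL = 20 * log10(4*pi*5566.8/0.1173066) = 115.5 dB

115.5 dB


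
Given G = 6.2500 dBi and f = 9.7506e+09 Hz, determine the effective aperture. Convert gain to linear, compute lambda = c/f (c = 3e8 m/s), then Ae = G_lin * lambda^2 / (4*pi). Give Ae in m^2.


lambda = c / f = 3.0000e+08 / 9.7506e+09 = 0.03076734 m
G_linear = 10^(6.2500/10) = 4.216965
Ae = G_linear * lambda^2 / (4*pi) = 4.216965 * 0.03076734^2 / (4*pi) = 3.177e-04 m^2

3.177e-04 m^2


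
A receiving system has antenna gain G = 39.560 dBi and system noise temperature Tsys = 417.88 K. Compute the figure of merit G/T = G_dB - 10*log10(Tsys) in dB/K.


G/T = 39.560 - 10*log10(417.88) = 39.560 - 26.21052 = 13.35 dB/K

13.35 dB/K


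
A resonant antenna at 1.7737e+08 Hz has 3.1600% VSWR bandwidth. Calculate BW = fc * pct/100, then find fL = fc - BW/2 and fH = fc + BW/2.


BW = 1.7737e+08 * 3.1600/100 = 5.604892e+06 Hz
fL = 1.7737e+08 - 5.604892e+06/2 = 1.746e+08 Hz
fH = 1.7737e+08 + 5.604892e+06/2 = 1.802e+08 Hz

BW=5.605e+06 Hz, fL=1.746e+08 Hz, fH=1.802e+08 Hz


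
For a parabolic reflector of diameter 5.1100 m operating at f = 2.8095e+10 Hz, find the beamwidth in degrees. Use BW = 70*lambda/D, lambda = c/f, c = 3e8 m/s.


lambda = c / f = 3.0000e+08 / 2.8095e+10 = 0.01067806 m
BW = 70 * 0.01067806 / 5.1100 = 0.1463 deg

0.1463 deg


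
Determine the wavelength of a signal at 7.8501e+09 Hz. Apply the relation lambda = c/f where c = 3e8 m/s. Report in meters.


lambda = c / f = 3.0000e+08 / 7.8501e+09 = 0.03822 m

0.03822 m


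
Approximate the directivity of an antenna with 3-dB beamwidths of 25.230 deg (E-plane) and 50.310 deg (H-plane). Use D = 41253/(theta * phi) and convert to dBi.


D_linear = 41253 / (25.230 * 50.310) = 32.50005
D_dBi = 10 * log10(32.50005) = 15.12 dBi

15.12 dBi


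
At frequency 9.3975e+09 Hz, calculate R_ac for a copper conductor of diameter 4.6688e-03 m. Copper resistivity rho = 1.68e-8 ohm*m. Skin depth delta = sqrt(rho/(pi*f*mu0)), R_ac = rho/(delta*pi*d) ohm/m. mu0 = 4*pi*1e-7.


delta = sqrt(1.68e-8 / (pi * 9.3975e+09 * 4*pi*1e-7)) = 6.729280e-07 m
R_ac = 1.68e-8 / (6.729280e-07 * pi * 4.6688e-03) = 1.702 ohm/m

1.702 ohm/m


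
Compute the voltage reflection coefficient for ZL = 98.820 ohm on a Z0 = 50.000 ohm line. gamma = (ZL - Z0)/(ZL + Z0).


gamma = (98.820 - 50.000) / (98.820 + 50.000) = 0.3280

0.3280


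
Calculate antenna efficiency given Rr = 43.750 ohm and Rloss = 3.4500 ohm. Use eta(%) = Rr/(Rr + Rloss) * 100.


eta = 43.750 / (43.750 + 3.4500) * 100 = 92.69%

92.69%


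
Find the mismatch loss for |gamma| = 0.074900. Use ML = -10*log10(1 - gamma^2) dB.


ML = -10 * log10(1 - 0.074900^2) = -10 * log10(0.99438999) = 0.02443 dB

0.02443 dB


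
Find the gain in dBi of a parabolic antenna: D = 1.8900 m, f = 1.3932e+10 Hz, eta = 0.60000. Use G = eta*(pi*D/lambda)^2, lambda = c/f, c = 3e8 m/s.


lambda = c / f = 3.0000e+08 / 1.3932e+10 = 0.02153316 m
G_linear = 0.60000 * (pi * 1.8900 / 0.02153316)^2 = 45620.40
G_dBi = 10 * log10(45620.40) = 46.59 dBi

46.59 dBi


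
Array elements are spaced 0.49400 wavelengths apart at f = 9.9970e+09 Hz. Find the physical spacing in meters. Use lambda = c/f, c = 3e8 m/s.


lambda = c / f = 3.0000e+08 / 9.9970e+09 = 0.03000900 m
d = 0.49400 * 0.03000900 = 0.01482 m

0.01482 m


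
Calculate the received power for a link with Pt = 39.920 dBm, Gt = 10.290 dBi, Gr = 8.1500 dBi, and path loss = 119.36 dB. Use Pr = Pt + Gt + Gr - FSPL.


Pr = 39.920 + 10.290 + 8.1500 - 119.36 = -61.00 dBm

-61.00 dBm


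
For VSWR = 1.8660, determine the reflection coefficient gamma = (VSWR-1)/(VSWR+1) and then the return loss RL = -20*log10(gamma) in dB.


gamma = (1.8660 - 1) / (1.8660 + 1) = 0.3021633
RL = -20 * log10(0.3021633) = 10.40 dB

10.40 dB


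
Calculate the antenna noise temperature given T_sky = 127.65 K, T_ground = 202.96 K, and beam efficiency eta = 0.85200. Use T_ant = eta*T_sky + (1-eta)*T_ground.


T_ant = 0.85200 * 127.65 + (1 - 0.85200) * 202.96 = 138.8 K

138.8 K


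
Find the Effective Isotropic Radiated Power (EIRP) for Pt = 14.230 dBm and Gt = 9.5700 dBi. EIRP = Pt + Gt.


EIRP = Pt + Gt = 14.230 + 9.5700 = 23.80 dBm

23.80 dBm


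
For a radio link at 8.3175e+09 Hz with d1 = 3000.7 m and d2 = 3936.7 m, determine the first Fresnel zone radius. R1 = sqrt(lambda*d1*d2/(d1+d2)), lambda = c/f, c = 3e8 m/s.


lambda = c / f = 3.0000e+08 / 8.3175e+09 = 0.03606853 m
R1 = sqrt(0.03606853 * 3000.7 * 3936.7 / (3000.7 + 3936.7)) = 7.837 m

7.837 m


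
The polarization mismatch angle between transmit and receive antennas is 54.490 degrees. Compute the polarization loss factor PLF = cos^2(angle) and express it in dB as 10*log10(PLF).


PLF_linear = cos^2(54.490 deg) = 0.3373810
PLF_dB = 10 * log10(0.3373810) = -4.719 dB

-4.719 dB


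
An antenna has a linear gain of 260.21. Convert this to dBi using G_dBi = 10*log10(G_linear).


G_dBi = 10 * log10(260.21) = 24.15 dBi

24.15 dBi


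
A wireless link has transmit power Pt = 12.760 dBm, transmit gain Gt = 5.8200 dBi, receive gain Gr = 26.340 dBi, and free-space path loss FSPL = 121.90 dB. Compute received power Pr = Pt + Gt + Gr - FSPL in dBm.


Pr = 12.760 + 5.8200 + 26.340 - 121.90 = -76.98 dBm

-76.98 dBm


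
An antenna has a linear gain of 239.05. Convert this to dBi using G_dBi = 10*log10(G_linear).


G_dBi = 10 * log10(239.05) = 23.78 dBi

23.78 dBi


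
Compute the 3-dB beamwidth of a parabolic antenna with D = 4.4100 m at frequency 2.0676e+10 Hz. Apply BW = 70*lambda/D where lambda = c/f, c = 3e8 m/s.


lambda = c / f = 3.0000e+08 / 2.0676e+10 = 0.01450958 m
BW = 70 * 0.01450958 / 4.4100 = 0.2303 deg

0.2303 deg


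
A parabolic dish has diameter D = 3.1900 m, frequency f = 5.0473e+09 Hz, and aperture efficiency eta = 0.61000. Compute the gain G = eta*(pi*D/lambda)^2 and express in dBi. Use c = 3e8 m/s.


lambda = c / f = 3.0000e+08 / 5.0473e+09 = 0.05943772 m
G_linear = 0.61000 * (pi * 3.1900 / 0.05943772)^2 = 17341.50
G_dBi = 10 * log10(17341.50) = 42.39 dBi

42.39 dBi


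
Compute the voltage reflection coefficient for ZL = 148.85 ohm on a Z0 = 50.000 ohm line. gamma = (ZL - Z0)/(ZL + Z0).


gamma = (148.85 - 50.000) / (148.85 + 50.000) = 0.4971

0.4971


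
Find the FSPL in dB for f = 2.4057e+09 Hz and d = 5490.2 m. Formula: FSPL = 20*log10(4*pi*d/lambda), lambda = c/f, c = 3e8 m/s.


lambda = c / f = 3.0000e+08 / 2.4057e+09 = 0.1247038 m
FSPL = 20 * log10(4*pi*5490.2/0.1247038) = 114.9 dB

114.9 dB


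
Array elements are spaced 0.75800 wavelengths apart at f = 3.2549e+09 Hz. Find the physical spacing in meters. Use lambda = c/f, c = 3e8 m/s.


lambda = c / f = 3.0000e+08 / 3.2549e+09 = 0.09216873 m
d = 0.75800 * 0.09216873 = 0.06986 m

0.06986 m


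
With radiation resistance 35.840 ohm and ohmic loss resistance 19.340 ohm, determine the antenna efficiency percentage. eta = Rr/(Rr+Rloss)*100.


eta = 35.840 / (35.840 + 19.340) * 100 = 64.95%

64.95%


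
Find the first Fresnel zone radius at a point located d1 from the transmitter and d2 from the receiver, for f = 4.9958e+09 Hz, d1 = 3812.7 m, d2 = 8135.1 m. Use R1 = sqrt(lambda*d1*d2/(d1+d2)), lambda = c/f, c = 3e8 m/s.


lambda = c / f = 3.0000e+08 / 4.9958e+09 = 0.06005044 m
R1 = sqrt(0.06005044 * 3812.7 * 8135.1 / (3812.7 + 8135.1)) = 12.49 m

12.49 m


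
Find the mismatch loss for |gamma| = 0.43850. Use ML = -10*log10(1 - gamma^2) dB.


ML = -10 * log10(1 - 0.43850^2) = -10 * log10(0.80771775) = 0.9274 dB

0.9274 dB


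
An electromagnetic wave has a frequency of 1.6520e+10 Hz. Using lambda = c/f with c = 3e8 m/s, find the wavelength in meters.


lambda = c / f = 3.0000e+08 / 1.6520e+10 = 0.01816 m

0.01816 m


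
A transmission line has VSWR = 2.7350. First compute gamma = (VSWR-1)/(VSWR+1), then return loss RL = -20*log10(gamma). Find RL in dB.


gamma = (2.7350 - 1) / (2.7350 + 1) = 0.4645248
RL = -20 * log10(0.4645248) = 6.660 dB

6.660 dB


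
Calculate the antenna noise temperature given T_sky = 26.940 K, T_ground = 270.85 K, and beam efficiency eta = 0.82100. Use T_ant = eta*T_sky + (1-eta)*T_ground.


T_ant = 0.82100 * 26.940 + (1 - 0.82100) * 270.85 = 70.60 K

70.60 K


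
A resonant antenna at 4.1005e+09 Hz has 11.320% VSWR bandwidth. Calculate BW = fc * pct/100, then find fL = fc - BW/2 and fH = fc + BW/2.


BW = 4.1005e+09 * 11.320/100 = 4.641766e+08 Hz
fL = 4.1005e+09 - 4.641766e+08/2 = 3.868e+09 Hz
fH = 4.1005e+09 + 4.641766e+08/2 = 4.333e+09 Hz

BW=4.642e+08 Hz, fL=3.868e+09 Hz, fH=4.333e+09 Hz


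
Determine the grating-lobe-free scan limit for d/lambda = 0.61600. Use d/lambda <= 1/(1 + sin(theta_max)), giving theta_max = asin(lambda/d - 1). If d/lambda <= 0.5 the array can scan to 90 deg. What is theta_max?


lambda/d - 1 = 1/0.61600 - 1 = 0.6233766
theta_max = asin(0.6233766) = 38.56 deg

38.56 deg


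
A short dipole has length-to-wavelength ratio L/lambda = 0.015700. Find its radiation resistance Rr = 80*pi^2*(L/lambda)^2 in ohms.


Rr = 80 * pi^2 * (0.015700)^2 = 80 * 9.869604 * 2.464900e-04 = 0.1946 ohm

0.1946 ohm


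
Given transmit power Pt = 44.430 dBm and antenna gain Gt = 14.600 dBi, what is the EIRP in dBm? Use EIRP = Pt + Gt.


EIRP = Pt + Gt = 44.430 + 14.600 = 59.03 dBm

59.03 dBm


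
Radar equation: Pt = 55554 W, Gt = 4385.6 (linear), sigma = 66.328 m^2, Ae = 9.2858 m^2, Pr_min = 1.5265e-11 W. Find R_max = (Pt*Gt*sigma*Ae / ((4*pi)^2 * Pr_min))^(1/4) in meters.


R^4 = 55554*4385.6*66.328*9.2858 / ((4*pi)^2 * 1.5265e-11) = 6.225067e+19
R_max = 6.225067e+19^0.25 = 88825 m

88825 m


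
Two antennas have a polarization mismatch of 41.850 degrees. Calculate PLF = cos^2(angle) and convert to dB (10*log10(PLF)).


PLF_linear = cos^2(41.850 deg) = 0.5548672
PLF_dB = 10 * log10(0.5548672) = -2.558 dB

-2.558 dB
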